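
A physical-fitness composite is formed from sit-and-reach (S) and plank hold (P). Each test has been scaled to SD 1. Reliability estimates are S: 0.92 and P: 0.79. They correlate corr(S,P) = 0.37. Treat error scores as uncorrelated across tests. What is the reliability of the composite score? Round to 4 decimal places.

0.8942

Var(S+P) = 2 + 2·[0.37] = 2 + 0.74 = 2.74.
Under uncorrelated errors the observed covariances equal the true-score covariances, so only the own-variance terms attenuate.
True-score variance = [0.92 + 0.79] + 0.74 = 1.71 + 0.74 = 2.45.
Reliability = 2.45 / 2.74 = 0.8942.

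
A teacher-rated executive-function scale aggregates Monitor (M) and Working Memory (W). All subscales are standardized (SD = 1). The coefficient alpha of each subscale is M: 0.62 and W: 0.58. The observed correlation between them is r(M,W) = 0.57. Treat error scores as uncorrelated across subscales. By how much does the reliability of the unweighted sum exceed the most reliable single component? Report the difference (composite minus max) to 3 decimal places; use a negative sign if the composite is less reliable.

0.125

Var(sum) = 2 + 1.14 = 3.14; true-score variance = 1.2 + 1.14 = 2.34; composite reliability = 0.7452.
Max component reliability = 0.6200.
Difference = 0.7452 − 0.6200 = 0.125.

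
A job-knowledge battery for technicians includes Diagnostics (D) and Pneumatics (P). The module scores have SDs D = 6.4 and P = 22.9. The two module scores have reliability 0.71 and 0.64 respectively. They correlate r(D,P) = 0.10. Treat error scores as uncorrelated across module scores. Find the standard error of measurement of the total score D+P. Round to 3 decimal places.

Var(total) = 565.37 + 29.312 = 594.682.
True-score variance = 364.704 + 29.312 = 394.016, so reliability = 0.6626.
Error variance = 594.682 − 394.016 = 200.666; SEM = √200.666 = 14.166.

14.166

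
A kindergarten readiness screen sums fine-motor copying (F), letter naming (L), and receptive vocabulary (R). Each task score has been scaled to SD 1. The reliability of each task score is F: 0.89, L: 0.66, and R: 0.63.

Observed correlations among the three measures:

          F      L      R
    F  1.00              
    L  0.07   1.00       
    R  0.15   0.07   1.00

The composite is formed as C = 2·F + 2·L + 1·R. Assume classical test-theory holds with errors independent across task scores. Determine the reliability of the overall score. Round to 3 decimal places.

Var(C) = 2² + 2² + 1 + 2·[4·0.07 + 2·0.15 + 2·0.07] = 9 + 1.44 = 10.44.
With uncorrelated errors the cross-covariances are all true-score covariance, so they carry over unchanged; only the diagonal terms shrink to ρᵢσᵢ².
True-score variance = [2²·0.89 + 2²·0.66 + 0.63] + 1.44 = 6.83 + 1.44 = 8.27.
Reliability = 8.27 / 10.44 = 0.792.

0.792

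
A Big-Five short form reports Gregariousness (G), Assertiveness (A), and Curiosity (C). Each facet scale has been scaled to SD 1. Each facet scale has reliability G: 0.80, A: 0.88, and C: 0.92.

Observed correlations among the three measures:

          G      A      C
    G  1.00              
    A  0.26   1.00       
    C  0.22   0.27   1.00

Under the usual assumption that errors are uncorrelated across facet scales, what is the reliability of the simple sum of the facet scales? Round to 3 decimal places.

Var(G+A+C) = 3 + 2·[0.26 + 0.22 + 0.27] = 3 + 1.5 = 4.5.
Under uncorrelated errors the observed covariances equal the true-score covariances, so only the own-variance terms attenuate.
True-score variance = [0.80 + 0.88 + 0.92] + 1.5 = 2.6 + 1.5 = 4.1.
Reliability = 4.1 / 4.5 = 0.911.

0.911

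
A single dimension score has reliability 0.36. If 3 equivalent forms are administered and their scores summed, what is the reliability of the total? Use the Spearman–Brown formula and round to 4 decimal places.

0.6279

ρ_k = kρ / (1 + (k−1)ρ) = 3·0.36 / (1 + 2·0.36) = 1.080 / 1.720 = 0.6279.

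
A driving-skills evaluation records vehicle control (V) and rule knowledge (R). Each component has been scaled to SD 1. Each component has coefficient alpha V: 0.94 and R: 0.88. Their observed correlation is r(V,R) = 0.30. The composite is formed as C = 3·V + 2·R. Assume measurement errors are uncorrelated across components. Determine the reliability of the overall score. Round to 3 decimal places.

Var(C) = 3² + 2² + 2·[6·0.30] = 13 + 3.6 = 16.6.
With uncorrelated errors the cross-covariances are all true-score covariance, so they carry over unchanged; only the diagonal terms shrink to ρᵢσᵢ².
True-score variance = [3²·0.94 + 2²·0.88] + 3.6 = 11.98 + 3.6 = 15.58.
Reliability = 15.58 / 16.6 = 0.939.

0.939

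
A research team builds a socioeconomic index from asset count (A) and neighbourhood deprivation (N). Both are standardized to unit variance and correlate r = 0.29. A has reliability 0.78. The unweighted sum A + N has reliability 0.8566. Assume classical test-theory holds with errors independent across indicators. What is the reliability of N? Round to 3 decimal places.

Var(A+N) = 2 + 2·0.29 = 2.580.
True-score variance = ρ_A + ρ_N + 2·0.29, so 0.8566 = (0.78 + ρ_N + 0.58) / 2.580.
ρ_N = 0.8566·2.580 − 0.78 − 0.58 = 0.850.

0.850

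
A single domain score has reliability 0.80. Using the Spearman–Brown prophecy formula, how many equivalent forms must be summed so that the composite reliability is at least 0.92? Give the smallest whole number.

k ≥ ρ*(1−ρ₁)/(ρ₁(1−ρ*)) = 0.92·0.20 / (0.80·0.08) = 2.875.
Smallest integer k = 3.

3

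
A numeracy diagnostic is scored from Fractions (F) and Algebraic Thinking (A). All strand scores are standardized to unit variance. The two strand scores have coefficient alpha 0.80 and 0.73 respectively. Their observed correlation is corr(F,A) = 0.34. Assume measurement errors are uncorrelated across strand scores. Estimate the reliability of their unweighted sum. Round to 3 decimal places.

0.825

Var(F+A) = 2 + 2·[0.34] = 2 + 0.68 = 2.68.
With uncorrelated errors the cross-covariances are all true-score covariance, so they carry over unchanged; only the diagonal terms shrink to ρᵢσᵢ².
True-score variance = [0.80 + 0.73] + 0.68 = 1.53 + 0.68 = 2.21.
Reliability = 2.21 / 2.68 = 0.825.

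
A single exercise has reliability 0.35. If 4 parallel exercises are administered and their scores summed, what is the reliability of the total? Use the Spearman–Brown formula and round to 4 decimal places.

ρ_k = kρ / (1 + (k−1)ρ) = 4·0.35 / (1 + 3·0.35) = 1.400 / 2.050 = 0.6829.

0.6829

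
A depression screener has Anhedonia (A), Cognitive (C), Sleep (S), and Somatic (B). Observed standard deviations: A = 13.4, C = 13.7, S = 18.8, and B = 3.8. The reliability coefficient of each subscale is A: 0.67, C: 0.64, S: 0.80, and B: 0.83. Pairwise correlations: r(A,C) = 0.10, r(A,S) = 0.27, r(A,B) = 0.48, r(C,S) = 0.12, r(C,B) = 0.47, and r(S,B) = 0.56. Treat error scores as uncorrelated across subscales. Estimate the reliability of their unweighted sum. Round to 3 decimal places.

0.826

Var(A+C+S+B) = 13.4² + 13.7² + 18.8² + 3.8² + 2·[13.4·13.7·0.10 + 13.4·18.8·0.27 + 13.4·3.8·0.48 + 13.7·18.8·0.12 + 13.7·3.8·0.47 + 18.8·3.8·0.56] = 735.13 + 412.4 = 1147.53.
Under uncorrelated errors the observed covariances equal the true-score covariances, so only the own-variance terms attenuate.
True-score variance = [13.4²·0.67 + 13.7²·0.64 + 18.8²·0.80 + 3.8²·0.83] + 412.4 = 535.164 + 412.4 = 947.564.
Reliability = 947.564 / 1147.53 = 0.826.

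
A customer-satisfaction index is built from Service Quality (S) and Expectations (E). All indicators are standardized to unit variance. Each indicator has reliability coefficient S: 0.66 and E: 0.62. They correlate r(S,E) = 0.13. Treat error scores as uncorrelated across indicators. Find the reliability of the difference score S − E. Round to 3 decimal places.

0.586

Var(S−E) = 1 + 1 − 2·0.13 = 2 − 0.26 = 1.74.
With uncorrelated errors the cross-covariances are all true-score covariance, so they carry over unchanged; only the diagonal terms shrink to ρᵢσᵢ².
True-score variance = [0.66 + 0.62] − 0.26 = 1.28 − 0.26 = 1.02.
Reliability = 1.02 / 1.74 = 0.586.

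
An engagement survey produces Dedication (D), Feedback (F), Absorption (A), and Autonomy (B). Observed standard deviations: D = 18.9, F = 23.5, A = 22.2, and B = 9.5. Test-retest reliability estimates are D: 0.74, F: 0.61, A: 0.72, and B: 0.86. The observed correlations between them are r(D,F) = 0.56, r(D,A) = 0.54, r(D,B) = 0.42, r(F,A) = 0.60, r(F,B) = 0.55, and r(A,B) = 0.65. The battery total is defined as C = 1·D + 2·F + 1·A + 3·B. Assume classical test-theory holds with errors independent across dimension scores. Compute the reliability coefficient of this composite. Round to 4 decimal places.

0.8706

Var(C) = 18.9² + 2²·23.5² + 22.2² + 3²·9.5² + 2·[2·18.9·23.5·0.56 + 18.9·22.2·0.54 + 3·18.9·9.5·0.42 + 2·23.5·22.2·0.60 + 6·23.5·9.5·0.55 + 3·22.2·9.5·0.65] = 3871.3 + 5448.55 = 9319.85.
Because errors are independent across components, Cov(Tᵢ,Tⱼ) = Cov(Xᵢ,Xⱼ); the off-diagonal part of the true-score variance is the same as above.
True-score variance = [18.9²·0.74 + 2²·23.5²·0.61 + 22.2²·0.72 + 3²·9.5²·0.86] + 5448.55 = 2665.21 + 5448.55 = 8113.75.
Reliability = 8113.75 / 9319.85 = 0.8706.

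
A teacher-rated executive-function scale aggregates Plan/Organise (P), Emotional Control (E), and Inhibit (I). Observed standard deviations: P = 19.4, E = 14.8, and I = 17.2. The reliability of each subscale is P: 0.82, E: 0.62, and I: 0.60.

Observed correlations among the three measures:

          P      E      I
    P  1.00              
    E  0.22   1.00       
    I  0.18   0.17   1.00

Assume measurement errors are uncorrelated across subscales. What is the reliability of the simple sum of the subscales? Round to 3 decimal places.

0.780

Var(P+E+I) = 19.4² + 14.8² + 17.2² + 2·[19.4·14.8·0.22 + 19.4·17.2·0.18 + 14.8·17.2·0.17] = 891.24 + 333.008 = 1224.25.
Because errors are independent across components, Cov(Tᵢ,Tⱼ) = Cov(Xᵢ,Xⱼ); the off-diagonal part of the true-score variance is the same as above.
True-score variance = [19.4²·0.82 + 14.8²·0.62 + 17.2²·0.60] + 333.008 = 621.924 + 333.008 = 954.932.
Reliability = 954.932 / 1224.25 = 0.780.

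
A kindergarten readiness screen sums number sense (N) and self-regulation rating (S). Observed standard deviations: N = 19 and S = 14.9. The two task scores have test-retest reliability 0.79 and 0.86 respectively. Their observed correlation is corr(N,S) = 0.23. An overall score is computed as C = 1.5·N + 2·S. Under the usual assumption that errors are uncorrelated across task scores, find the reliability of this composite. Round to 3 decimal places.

Var(C) = 1.5²·19² + 2²·14.9² + 2·[3·19·14.9·0.23] = 1700.29 + 390.678 = 2090.97.
Under uncorrelated errors the observed covariances equal the true-score covariances, so only the own-variance terms attenuate.
True-score variance = [1.5²·19²·0.79 + 2²·14.9²·0.86] + 390.678 = 1405.39 + 390.678 = 1796.07.
Reliability = 1796.07 / 2090.97 = 0.859.

0.859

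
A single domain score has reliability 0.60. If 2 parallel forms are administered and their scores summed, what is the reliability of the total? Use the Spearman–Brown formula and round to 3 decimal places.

0.750

ρ_k = kρ / (1 + (k−1)ρ) = 2·0.60 / (1 + 1·0.60) = 1.200 / 1.600 = 0.750.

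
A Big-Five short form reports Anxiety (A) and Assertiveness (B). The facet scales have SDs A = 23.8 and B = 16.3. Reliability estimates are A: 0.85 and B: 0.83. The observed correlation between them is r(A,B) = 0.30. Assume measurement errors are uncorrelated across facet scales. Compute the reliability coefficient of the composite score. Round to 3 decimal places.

Var(A+B) = 23.8² + 16.3² + 2·[23.8·16.3·0.30] = 832.13 + 232.764 = 1064.89.
Because errors are independent across components, Cov(Tᵢ,Tⱼ) = Cov(Xᵢ,Xⱼ); the off-diagonal part of the true-score variance is the same as above.
True-score variance = [23.8²·0.85 + 16.3²·0.83] + 232.764 = 701.997 + 232.764 = 934.761.
Reliability = 934.761 / 1064.89 = 0.878.

0.878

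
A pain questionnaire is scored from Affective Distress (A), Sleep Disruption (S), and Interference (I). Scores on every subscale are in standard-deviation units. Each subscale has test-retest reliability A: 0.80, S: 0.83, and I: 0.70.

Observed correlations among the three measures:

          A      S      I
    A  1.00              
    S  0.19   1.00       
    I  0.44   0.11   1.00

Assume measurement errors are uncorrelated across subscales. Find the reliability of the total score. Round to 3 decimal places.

0.850

Var(A+S+I) = 3 + 2·[0.19 + 0.44 + 0.11] = 3 + 1.48 = 4.48.
With uncorrelated errors the cross-covariances are all true-score covariance, so they carry over unchanged; only the diagonal terms shrink to ρᵢσᵢ².
True-score variance = [0.80 + 0.83 + 0.70] + 1.48 = 2.33 + 1.48 = 3.81.
Reliability = 3.81 / 4.48 = 0.850.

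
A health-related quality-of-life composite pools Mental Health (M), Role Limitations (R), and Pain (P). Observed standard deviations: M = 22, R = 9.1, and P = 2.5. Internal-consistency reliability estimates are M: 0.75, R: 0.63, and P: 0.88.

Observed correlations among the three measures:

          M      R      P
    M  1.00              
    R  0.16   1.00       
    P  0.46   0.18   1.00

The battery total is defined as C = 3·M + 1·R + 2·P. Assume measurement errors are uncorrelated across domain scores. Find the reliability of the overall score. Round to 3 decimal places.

0.774

Var(C) = 3²·22² + 9.1² + 2²·2.5² + 2·[3·22·9.1·0.16 + 6·22·2.5·0.46 + 2·9.1·2.5·0.18] = 4463.81 + 512.172 = 4975.98.
Because errors are independent across components, Cov(Tᵢ,Tⱼ) = Cov(Xᵢ,Xⱼ); the off-diagonal part of the true-score variance is the same as above.
True-score variance = [3²·22²·0.75 + 9.1²·0.63 + 2²·2.5²·0.88] + 512.172 = 3341.17 + 512.172 = 3853.34.
Reliability = 3853.34 / 4975.98 = 0.774.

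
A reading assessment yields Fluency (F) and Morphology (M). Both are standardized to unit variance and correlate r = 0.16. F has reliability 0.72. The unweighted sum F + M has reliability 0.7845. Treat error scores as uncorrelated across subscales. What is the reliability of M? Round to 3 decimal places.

0.780

Var(F+M) = 2 + 2·0.16 = 2.320.
True-score variance = ρ_F + ρ_M + 2·0.16, so 0.7845 = (0.72 + ρ_M + 0.32) / 2.320.
ρ_M = 0.7845·2.320 − 0.72 − 0.32 = 0.780.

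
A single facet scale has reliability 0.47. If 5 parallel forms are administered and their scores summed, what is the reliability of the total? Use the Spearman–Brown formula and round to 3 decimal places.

ρ_k = kρ / (1 + (k−1)ρ) = 5·0.47 / (1 + 4·0.47) = 2.350 / 2.880 = 0.816.

0.816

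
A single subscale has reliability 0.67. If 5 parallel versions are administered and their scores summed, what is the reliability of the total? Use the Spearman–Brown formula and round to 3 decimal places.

0.910

ρ_k = kρ / (1 + (k−1)ρ) = 5·0.67 / (1 + 4·0.67) = 3.350 / 3.680 = 0.910.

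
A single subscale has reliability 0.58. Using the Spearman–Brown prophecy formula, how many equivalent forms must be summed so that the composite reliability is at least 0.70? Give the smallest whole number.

2

k ≥ ρ*(1−ρ₁)/(ρ₁(1−ρ*)) = 0.70·0.42 / (0.58·0.30) = 1.690.
Smallest integer k = 2.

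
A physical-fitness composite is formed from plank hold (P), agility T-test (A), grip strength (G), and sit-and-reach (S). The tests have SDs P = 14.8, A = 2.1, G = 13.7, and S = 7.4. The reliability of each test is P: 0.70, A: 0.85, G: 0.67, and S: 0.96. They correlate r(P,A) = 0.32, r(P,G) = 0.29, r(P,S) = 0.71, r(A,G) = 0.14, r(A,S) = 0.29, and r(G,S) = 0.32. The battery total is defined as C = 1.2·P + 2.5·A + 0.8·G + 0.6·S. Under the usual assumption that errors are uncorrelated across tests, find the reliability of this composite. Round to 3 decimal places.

Var(C) = 1.2²·14.8² + 2.5²·2.1² + 0.8²·13.7² + 0.6²·7.4² + 2·[3·14.8·2.1·0.32 + 0.96·14.8·13.7·0.29 + 0.72·14.8·7.4·0.71 + 2·2.1·13.7·0.14 + 1.5·2.1·7.4·0.29 + 0.48·13.7·7.4·0.32] = 482.815 + 345.319 = 828.134.
Under uncorrelated errors the observed covariances equal the true-score covariances, so only the own-variance terms attenuate.
True-score variance = [1.2²·14.8²·0.70 + 2.5²·2.1²·0.85 + 0.8²·13.7²·0.67 + 0.6²·7.4²·0.96] + 345.319 = 343.627 + 345.319 = 688.946.
Reliability = 688.946 / 828.134 = 0.832.

0.832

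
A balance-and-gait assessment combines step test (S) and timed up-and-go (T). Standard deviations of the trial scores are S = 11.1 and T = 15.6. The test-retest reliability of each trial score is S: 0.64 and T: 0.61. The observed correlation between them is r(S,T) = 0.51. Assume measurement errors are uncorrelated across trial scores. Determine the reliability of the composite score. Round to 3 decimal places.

Var(S+T) = 11.1² + 15.6² + 2·[11.1·15.6·0.51] = 366.57 + 176.623 = 543.193.
Because errors are independent across components, Cov(Tᵢ,Tⱼ) = Cov(Xᵢ,Xⱼ); the off-diagonal part of the true-score variance is the same as above.
True-score variance = [11.1²·0.64 + 15.6²·0.61] + 176.623 = 227.304 + 176.623 = 403.927.
Reliability = 403.927 / 543.193 = 0.744.

0.744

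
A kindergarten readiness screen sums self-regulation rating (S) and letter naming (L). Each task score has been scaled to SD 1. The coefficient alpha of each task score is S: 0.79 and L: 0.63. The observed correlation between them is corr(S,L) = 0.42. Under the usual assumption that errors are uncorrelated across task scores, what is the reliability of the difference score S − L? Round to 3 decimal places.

Var(S−L) = 1 + 1 − 2·0.42 = 2 − 0.84 = 1.16.
Under uncorrelated errors the observed covariances equal the true-score covariances, so only the own-variance terms attenuate.
True-score variance = [0.79 + 0.63] − 0.84 = 1.42 − 0.84 = 0.58.
Reliability = 0.58 / 1.16 = 0.500.

0.500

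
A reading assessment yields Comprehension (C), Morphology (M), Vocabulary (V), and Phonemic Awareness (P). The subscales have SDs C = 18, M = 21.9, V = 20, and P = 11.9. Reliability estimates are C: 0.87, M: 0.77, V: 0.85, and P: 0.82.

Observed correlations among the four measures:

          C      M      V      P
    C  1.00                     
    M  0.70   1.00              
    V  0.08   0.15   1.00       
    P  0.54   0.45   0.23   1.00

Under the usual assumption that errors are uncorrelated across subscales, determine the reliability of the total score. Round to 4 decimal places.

Var(C+M+V+P) = 18² + 21.9² + 20² + 11.9² + 2·[18·21.9·0.70 + 18·20·0.08 + 18·11.9·0.54 + 21.9·20·0.15 + 21.9·11.9·0.45 + 20·11.9·0.23] = 1345.22 + 1316.25 = 2661.47.
Under uncorrelated errors the observed covariances equal the true-score covariances, so only the own-variance terms attenuate.
True-score variance = [18²·0.87 + 21.9²·0.77 + 20²·0.85 + 11.9²·0.82] + 1316.25 = 1107.3 + 1316.25 = 2423.54.
Reliability = 2423.54 / 2661.47 = 0.9106.

0.9106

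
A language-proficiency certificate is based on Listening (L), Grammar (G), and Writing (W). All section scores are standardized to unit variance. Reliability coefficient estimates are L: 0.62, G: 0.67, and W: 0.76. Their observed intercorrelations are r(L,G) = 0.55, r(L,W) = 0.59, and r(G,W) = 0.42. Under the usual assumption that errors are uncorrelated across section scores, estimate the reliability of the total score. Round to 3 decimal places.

Var(L+G+W) = 3 + 2·[0.55 + 0.59 + 0.42] = 3 + 3.12 = 6.12.
With uncorrelated errors the cross-covariances are all true-score covariance, so they carry over unchanged; only the diagonal terms shrink to ρᵢσᵢ².
True-score variance = [0.62 + 0.67 + 0.76] + 3.12 = 2.05 + 3.12 = 5.17.
Reliability = 5.17 / 6.12 = 0.845.

0.845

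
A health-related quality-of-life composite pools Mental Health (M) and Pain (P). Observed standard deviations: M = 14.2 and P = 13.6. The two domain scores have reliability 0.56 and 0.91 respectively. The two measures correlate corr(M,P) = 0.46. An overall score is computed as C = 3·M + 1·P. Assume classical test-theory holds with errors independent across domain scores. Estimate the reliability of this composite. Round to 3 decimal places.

0.678

Var(C) = 3²·14.2² + 13.6² + 2·[3·14.2·13.6·0.46] = 1999.72 + 533.011 = 2532.73.
Under uncorrelated errors the observed covariances equal the true-score covariances, so only the own-variance terms attenuate.
True-score variance = [3²·14.2²·0.56 + 13.6²·0.91] + 533.011 = 1184.58 + 533.011 = 1717.59.
Reliability = 1717.59 / 2532.73 = 0.678.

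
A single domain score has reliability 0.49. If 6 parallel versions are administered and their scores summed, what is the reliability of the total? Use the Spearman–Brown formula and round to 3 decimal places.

0.852

ρ_k = kρ / (1 + (k−1)ρ) = 6·0.49 / (1 + 5·0.49) = 2.940 / 3.450 = 0.852.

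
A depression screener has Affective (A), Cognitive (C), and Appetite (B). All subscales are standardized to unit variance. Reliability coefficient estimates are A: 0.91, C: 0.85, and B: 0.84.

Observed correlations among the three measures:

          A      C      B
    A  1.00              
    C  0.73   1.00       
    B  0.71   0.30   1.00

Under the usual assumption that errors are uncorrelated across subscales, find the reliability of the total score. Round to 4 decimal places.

0.9383

Var(A+C+B) = 3 + 2·[0.73 + 0.71 + 0.30] = 3 + 3.48 = 6.48.
Because errors are independent across components, Cov(Tᵢ,Tⱼ) = Cov(Xᵢ,Xⱼ); the off-diagonal part of the true-score variance is the same as above.
True-score variance = [0.91 + 0.85 + 0.84] + 3.48 = 2.6 + 3.48 = 6.08.
Reliability = 6.08 / 6.48 = 0.9383.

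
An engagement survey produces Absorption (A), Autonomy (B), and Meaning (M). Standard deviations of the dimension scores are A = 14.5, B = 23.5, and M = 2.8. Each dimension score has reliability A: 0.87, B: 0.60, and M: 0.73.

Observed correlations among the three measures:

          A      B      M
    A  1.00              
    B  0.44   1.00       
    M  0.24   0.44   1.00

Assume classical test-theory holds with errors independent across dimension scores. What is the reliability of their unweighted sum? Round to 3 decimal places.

0.782

Var(A+B+M) = 14.5² + 23.5² + 2.8² + 2·[14.5·23.5·0.44 + 14.5·2.8·0.24 + 23.5·2.8·0.44] = 770.34 + 377.252 = 1147.59.
Because errors are independent across components, Cov(Tᵢ,Tⱼ) = Cov(Xᵢ,Xⱼ); the off-diagonal part of the true-score variance is the same as above.
True-score variance = [14.5²·0.87 + 23.5²·0.60 + 2.8²·0.73] + 377.252 = 519.991 + 377.252 = 897.243.
Reliability = 897.243 / 1147.59 = 0.782.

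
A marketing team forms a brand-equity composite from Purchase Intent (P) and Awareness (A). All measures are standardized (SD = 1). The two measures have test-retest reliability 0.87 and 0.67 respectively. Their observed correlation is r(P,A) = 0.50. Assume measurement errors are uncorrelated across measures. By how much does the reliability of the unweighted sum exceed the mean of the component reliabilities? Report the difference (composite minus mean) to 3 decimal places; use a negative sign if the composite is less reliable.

0.077

Var(sum) = 2 + 1 = 3; true-score variance = 1.54 + 1 = 2.54; composite reliability = 0.8467.
Mean component reliability = 0.7700.
Difference = 0.8467 − 0.7700 = 0.077.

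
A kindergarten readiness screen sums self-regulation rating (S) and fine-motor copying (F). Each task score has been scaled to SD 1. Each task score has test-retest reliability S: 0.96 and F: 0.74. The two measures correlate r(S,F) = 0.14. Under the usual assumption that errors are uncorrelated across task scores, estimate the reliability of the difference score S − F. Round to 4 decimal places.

Var(S−F) = 1 + 1 − 2·0.14 = 2 − 0.28 = 1.72.
With uncorrelated errors the cross-covariances are all true-score covariance, so they carry over unchanged; only the diagonal terms shrink to ρᵢσᵢ².
True-score variance = [0.96 + 0.74] − 0.28 = 1.7 − 0.28 = 1.42.
Reliability = 1.42 / 1.72 = 0.8256.

0.8256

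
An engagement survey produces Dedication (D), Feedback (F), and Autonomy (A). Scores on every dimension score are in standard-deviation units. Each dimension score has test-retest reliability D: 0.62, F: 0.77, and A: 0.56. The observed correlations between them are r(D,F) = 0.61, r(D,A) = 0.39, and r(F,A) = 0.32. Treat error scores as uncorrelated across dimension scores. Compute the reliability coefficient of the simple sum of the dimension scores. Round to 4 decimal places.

0.8138

Var(D+F+A) = 3 + 2·[0.61 + 0.39 + 0.32] = 3 + 2.64 = 5.64.
Under uncorrelated errors the observed covariances equal the true-score covariances, so only the own-variance terms attenuate.
True-score variance = [0.62 + 0.77 + 0.56] + 2.64 = 1.95 + 2.64 = 4.59.
Reliability = 4.59 / 5.64 = 0.8138.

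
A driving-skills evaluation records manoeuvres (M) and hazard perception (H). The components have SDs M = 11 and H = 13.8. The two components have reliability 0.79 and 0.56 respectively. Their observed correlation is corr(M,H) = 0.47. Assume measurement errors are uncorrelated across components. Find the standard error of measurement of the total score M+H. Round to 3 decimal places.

10.450

Var(total) = 311.44 + 142.692 = 454.132.
True-score variance = 202.236 + 142.692 = 344.928, so reliability = 0.7595.
Error variance = 454.132 − 344.928 = 109.204; SEM = √109.204 = 10.450.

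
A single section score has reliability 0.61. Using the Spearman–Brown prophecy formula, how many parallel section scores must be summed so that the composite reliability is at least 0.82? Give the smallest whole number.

k ≥ ρ*(1−ρ₁)/(ρ₁(1−ρ*)) = 0.82·0.39 / (0.61·0.18) = 2.913.
Smallest integer k = 3.

3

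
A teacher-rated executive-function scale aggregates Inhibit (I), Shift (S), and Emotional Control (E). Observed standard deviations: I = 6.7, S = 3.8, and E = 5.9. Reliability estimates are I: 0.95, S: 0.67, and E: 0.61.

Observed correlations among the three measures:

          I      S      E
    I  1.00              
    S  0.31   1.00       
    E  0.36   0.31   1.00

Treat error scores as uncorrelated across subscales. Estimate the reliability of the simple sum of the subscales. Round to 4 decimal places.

Var(I+S+E) = 6.7² + 3.8² + 5.9² + 2·[6.7·3.8·0.31 + 6.7·5.9·0.36 + 3.8·5.9·0.31] = 94.14 + 58.1472 = 152.287.
With uncorrelated errors the cross-covariances are all true-score covariance, so they carry over unchanged; only the diagonal terms shrink to ρᵢσᵢ².
True-score variance = [6.7²·0.95 + 3.8²·0.67 + 5.9²·0.61] + 58.1472 = 73.5544 + 58.1472 = 131.702.
Reliability = 131.702 / 152.287 = 0.8648.

0.8648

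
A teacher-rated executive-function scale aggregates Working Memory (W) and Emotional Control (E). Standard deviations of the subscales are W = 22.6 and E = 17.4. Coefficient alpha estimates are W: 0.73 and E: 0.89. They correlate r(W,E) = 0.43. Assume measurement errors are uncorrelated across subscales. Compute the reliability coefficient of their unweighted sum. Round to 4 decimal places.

0.8513

Var(W+E) = 22.6² + 17.4² + 2·[22.6·17.4·0.43] = 813.52 + 338.186 = 1151.71.
Under uncorrelated errors the observed covariances equal the true-score covariances, so only the own-variance terms attenuate.
True-score variance = [22.6²·0.73 + 17.4²·0.89] + 338.186 = 642.311 + 338.186 = 980.498.
Reliability = 980.498 / 1151.71 = 0.8513.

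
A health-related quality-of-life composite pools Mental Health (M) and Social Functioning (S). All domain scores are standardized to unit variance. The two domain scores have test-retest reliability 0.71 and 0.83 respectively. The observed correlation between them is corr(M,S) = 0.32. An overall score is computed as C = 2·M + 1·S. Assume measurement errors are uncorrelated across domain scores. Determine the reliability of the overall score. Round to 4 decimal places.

0.7882

Var(C) = 2² + 1 + 2·[2·0.32] = 5 + 1.28 = 6.28.
Under uncorrelated errors the observed covariances equal the true-score covariances, so only the own-variance terms attenuate.
True-score variance = [2²·0.71 + 0.83] + 1.28 = 3.67 + 1.28 = 4.95.
Reliability = 4.95 / 6.28 = 0.7882.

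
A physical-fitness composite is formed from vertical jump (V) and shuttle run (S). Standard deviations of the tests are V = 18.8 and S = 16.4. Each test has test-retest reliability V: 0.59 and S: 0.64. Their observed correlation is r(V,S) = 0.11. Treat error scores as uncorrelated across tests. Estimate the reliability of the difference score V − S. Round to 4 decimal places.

Var(V−S) = 18.8² + 16.4² − 2·18.8·16.4·0.11 = 622.4 − 67.8304 = 554.57.
Under uncorrelated errors the observed covariances equal the true-score covariances, so only the own-variance terms attenuate.
True-score variance = [18.8²·0.59 + 16.4²·0.64] − 67.8304 = 380.664 − 67.8304 = 312.834.
Reliability = 312.834 / 554.57 = 0.5641.

0.5641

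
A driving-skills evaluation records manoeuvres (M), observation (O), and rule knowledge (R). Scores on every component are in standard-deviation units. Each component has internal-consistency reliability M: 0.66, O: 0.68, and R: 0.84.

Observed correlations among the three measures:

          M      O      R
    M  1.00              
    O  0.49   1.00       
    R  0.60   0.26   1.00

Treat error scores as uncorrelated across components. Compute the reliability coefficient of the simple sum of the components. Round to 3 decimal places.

Var(M+O+R) = 3 + 2·[0.49 + 0.60 + 0.26] = 3 + 2.7 = 5.7.
Under uncorrelated errors the observed covariances equal the true-score covariances, so only the own-variance terms attenuate.
True-score variance = [0.66 + 0.68 + 0.84] + 2.7 = 2.18 + 2.7 = 4.88.
Reliability = 4.88 / 5.7 = 0.856.

0.856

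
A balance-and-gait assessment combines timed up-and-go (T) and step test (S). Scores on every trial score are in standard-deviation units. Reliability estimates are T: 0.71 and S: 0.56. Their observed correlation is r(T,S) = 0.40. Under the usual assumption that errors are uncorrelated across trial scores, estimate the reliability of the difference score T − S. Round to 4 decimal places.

0.3917

Var(T−S) = 1 + 1 − 2·0.40 = 2 − 0.8 = 1.2.
Under uncorrelated errors the observed covariances equal the true-score covariances, so only the own-variance terms attenuate.
True-score variance = [0.71 + 0.56] − 0.8 = 1.27 − 0.8 = 0.47.
Reliability = 0.47 / 1.2 = 0.3917.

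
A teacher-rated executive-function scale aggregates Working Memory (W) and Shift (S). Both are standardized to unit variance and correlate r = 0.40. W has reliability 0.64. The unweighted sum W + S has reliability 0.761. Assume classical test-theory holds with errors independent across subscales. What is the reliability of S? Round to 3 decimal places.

Var(W+S) = 2 + 2·0.40 = 2.800.
True-score variance = ρ_W + ρ_S + 2·0.40, so 0.761 = (0.64 + ρ_S + 0.80) / 2.800.
ρ_S = 0.761·2.800 − 0.64 − 0.80 = 0.691.

0.691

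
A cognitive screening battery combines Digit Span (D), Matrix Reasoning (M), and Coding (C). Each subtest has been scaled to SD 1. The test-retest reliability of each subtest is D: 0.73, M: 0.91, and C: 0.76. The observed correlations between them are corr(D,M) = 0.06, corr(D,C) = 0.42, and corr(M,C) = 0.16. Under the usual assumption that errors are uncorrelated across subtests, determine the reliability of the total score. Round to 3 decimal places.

Var(D+M+C) = 3 + 2·[0.06 + 0.42 + 0.16] = 3 + 1.28 = 4.28.
Under uncorrelated errors the observed covariances equal the true-score covariances, so only the own-variance terms attenuate.
True-score variance = [0.73 + 0.91 + 0.76] + 1.28 = 2.4 + 1.28 = 3.68.
Reliability = 3.68 / 4.28 = 0.860.

0.860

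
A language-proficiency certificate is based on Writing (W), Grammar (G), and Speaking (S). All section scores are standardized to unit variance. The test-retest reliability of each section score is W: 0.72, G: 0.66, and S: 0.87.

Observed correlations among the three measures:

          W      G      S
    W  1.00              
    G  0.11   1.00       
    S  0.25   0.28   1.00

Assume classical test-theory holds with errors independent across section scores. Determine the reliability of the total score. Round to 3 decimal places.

Var(W+G+S) = 3 + 2·[0.11 + 0.25 + 0.28] = 3 + 1.28 = 4.28.
With uncorrelated errors the cross-covariances are all true-score covariance, so they carry over unchanged; only the diagonal terms shrink to ρᵢσᵢ².
True-score variance = [0.72 + 0.66 + 0.87] + 1.28 = 2.25 + 1.28 = 3.53.
Reliability = 3.53 / 4.28 = 0.825.

0.825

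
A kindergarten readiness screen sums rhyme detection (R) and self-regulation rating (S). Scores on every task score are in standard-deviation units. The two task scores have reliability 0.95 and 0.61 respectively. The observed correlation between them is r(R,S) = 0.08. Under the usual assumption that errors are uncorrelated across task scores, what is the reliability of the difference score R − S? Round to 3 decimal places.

Var(R−S) = 1 + 1 − 2·0.08 = 2 − 0.16 = 1.84.
Because errors are independent across components, Cov(Tᵢ,Tⱼ) = Cov(Xᵢ,Xⱼ); the off-diagonal part of the true-score variance is the same as above.
True-score variance = [0.95 + 0.61] − 0.16 = 1.56 − 0.16 = 1.4.
Reliability = 1.4 / 1.84 = 0.761.

0.761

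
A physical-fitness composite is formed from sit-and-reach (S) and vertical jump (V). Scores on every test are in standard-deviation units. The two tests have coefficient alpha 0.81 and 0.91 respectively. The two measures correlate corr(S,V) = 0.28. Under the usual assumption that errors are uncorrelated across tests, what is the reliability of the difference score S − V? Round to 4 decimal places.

Var(S−V) = 1 + 1 − 2·0.28 = 2 − 0.56 = 1.44.
Under uncorrelated errors the observed covariances equal the true-score covariances, so only the own-variance terms attenuate.
True-score variance = [0.81 + 0.91] − 0.56 = 1.72 − 0.56 = 1.16.
Reliability = 1.16 / 1.44 = 0.8056.

0.8056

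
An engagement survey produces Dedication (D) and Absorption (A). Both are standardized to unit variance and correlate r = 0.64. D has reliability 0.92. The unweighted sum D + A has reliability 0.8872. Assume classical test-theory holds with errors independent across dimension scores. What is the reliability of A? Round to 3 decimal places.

0.710

Var(D+A) = 2 + 2·0.64 = 3.280.
True-score variance = ρ_D + ρ_A + 2·0.64, so 0.8872 = (0.92 + ρ_A + 1.28) / 3.280.
ρ_A = 0.8872·3.280 − 0.92 − 1.28 = 0.710.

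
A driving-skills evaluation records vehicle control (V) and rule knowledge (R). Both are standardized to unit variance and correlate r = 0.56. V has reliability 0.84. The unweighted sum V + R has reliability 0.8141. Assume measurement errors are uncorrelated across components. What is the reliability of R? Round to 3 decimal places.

0.580

Var(V+R) = 2 + 2·0.56 = 3.120.
True-score variance = ρ_V + ρ_R + 2·0.56, so 0.8141 = (0.84 + ρ_R + 1.12) / 3.120.
ρ_R = 0.8141·3.120 − 0.84 − 1.12 = 0.580.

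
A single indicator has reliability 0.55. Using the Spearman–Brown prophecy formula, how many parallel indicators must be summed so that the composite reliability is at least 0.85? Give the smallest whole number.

k ≥ ρ*(1−ρ₁)/(ρ₁(1−ρ*)) = 0.85·0.45 / (0.55·0.15) = 4.636.
Smallest integer k = 5.

5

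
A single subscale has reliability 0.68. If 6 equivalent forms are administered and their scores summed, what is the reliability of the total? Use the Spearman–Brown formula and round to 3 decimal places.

0.927

ρ_k = kρ / (1 + (k−1)ρ) = 6·0.68 / (1 + 5·0.68) = 4.080 / 4.400 = 0.927.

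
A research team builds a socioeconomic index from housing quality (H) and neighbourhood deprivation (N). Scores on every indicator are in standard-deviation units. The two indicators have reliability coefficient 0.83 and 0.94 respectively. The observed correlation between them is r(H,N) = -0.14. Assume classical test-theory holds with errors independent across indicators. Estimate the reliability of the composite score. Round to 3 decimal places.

0.866

Var(H+N) = 2 + 2·[(-0.14)] = 2 − 0.28 = 1.72.
Because errors are independent across components, Cov(Tᵢ,Tⱼ) = Cov(Xᵢ,Xⱼ); the off-diagonal part of the true-score variance is the same as above.
True-score variance = [0.83 + 0.94] − 0.28 = 1.77 − 0.28 = 1.49.
Reliability = 1.49 / 1.72 = 0.866.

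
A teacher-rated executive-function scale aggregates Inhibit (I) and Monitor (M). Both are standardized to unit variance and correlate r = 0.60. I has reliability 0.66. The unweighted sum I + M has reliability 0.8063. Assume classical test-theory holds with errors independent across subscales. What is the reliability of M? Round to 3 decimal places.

0.720

Var(I+M) = 2 + 2·0.60 = 3.200.
True-score variance = ρ_I + ρ_M + 2·0.60, so 0.8063 = (0.66 + ρ_M + 1.20) / 3.200.
ρ_M = 0.8063·3.200 − 0.66 − 1.20 = 0.720.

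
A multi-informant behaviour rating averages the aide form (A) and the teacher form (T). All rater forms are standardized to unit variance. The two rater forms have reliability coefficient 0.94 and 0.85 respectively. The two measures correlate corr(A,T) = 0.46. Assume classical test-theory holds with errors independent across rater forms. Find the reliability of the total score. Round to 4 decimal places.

Var(A+T) = 2 + 2·[0.46] = 2 + 0.92 = 2.92.
Under uncorrelated errors the observed covariances equal the true-score covariances, so only the own-variance terms attenuate.
True-score variance = [0.94 + 0.85] + 0.92 = 1.79 + 0.92 = 2.71.
Reliability = 2.71 / 2.92 = 0.9281.

0.9281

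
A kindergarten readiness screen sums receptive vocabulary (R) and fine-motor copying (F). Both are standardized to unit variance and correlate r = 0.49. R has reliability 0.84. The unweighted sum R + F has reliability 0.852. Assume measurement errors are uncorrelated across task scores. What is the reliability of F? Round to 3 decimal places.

Var(R+F) = 2 + 2·0.49 = 2.980.
True-score variance = ρ_R + ρ_F + 2·0.49, so 0.852 = (0.84 + ρ_F + 0.98) / 2.980.
ρ_F = 0.852·2.980 − 0.84 − 0.98 = 0.719.

0.719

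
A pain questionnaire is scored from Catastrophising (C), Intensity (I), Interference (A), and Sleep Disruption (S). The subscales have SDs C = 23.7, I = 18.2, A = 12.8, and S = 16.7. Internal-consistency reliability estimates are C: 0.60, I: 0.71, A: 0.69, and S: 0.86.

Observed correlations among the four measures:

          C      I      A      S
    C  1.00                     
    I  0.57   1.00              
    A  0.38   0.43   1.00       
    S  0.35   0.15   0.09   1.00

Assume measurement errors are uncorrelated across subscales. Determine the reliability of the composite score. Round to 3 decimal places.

Var(C+I+A+S) = 23.7² + 18.2² + 12.8² + 16.7² + 2·[23.7·18.2·0.57 + 23.7·12.8·0.38 + 23.7·16.7·0.35 + 18.2·12.8·0.43 + 18.2·16.7·0.15 + 12.8·16.7·0.09] = 1335.66 + 1329.34 = 2665.
Under uncorrelated errors the observed covariances equal the true-score covariances, so only the own-variance terms attenuate.
True-score variance = [23.7²·0.60 + 18.2²·0.71 + 12.8²·0.69 + 16.7²·0.86] + 1329.34 = 925.089 + 1329.34 = 2254.43.
Reliability = 2254.43 / 2665 = 0.846.

0.846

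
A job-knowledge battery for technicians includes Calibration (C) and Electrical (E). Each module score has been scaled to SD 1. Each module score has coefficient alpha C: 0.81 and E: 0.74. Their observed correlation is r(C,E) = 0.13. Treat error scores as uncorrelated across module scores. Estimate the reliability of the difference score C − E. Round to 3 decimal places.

Var(C−E) = 1 + 1 − 2·0.13 = 2 − 0.26 = 1.74.
With uncorrelated errors the cross-covariances are all true-score covariance, so they carry over unchanged; only the diagonal terms shrink to ρᵢσᵢ².
True-score variance = [0.81 + 0.74] − 0.26 = 1.55 − 0.26 = 1.29.
Reliability = 1.29 / 1.74 = 0.741.

0.741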